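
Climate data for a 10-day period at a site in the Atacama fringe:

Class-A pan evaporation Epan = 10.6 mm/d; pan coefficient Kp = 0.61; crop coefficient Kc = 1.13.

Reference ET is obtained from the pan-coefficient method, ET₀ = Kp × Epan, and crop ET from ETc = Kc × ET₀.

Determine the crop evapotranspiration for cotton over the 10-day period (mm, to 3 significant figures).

73.1 mm

ET₀ = 0.61 × 10.6 = 6.4660 mm/d
ETc = Kc × ET₀ = 1.13 × 6.4660 = 7.3066 mm/d
Over 10 days: 7.3066 × 10 = 73.066 mm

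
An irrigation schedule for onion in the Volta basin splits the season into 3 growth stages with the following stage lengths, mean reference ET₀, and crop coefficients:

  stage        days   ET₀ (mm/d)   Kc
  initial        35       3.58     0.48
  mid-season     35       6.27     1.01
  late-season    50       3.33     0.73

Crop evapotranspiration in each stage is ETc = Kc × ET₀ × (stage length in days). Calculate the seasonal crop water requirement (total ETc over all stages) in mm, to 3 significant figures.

403 mm

initial: 0.48 × 3.58 × 35 = 60.14 mm
mid-season: 1.01 × 6.27 × 35 = 221.64 mm
late-season: 0.73 × 3.33 × 50 = 121.55 mm
Seasonal total = 403.33 mm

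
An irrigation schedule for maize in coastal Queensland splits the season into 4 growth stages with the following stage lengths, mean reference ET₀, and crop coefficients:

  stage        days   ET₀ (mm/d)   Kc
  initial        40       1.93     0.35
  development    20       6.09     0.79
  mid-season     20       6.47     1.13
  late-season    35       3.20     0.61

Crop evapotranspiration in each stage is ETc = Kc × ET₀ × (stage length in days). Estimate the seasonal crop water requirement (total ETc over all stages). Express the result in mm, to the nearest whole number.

initial: 0.35 × 1.93 × 40 = 27.02 mm
development: 0.79 × 6.09 × 20 = 96.22 mm
mid-season: 1.13 × 6.47 × 20 = 146.22 mm
late-season: 0.61 × 3.20 × 35 = 68.32 mm
Seasonal total = 337.78 mm

338 mm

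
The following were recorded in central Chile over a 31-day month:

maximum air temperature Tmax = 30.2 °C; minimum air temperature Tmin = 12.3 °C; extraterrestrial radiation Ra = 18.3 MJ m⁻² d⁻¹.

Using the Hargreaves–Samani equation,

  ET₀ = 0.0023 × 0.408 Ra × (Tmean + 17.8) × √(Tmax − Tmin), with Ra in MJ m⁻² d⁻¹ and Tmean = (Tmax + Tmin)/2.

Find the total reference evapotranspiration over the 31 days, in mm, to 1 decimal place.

88.0 mm

Tmean = (30.2 + 12.3)/2 = 21.25 °C
0.408 Ra = 0.408 × 18.3 = 7.4664 mm/d equivalent
ET₀ = 0.0023 × 7.4664 × (21.25 + 17.8) × √17.9 = 0.0023 × 7.4664 × 39.05 × 4.2308 = 2.8372 mm/d
Over 31 days: 2.8372 × 31 = 87.953 mm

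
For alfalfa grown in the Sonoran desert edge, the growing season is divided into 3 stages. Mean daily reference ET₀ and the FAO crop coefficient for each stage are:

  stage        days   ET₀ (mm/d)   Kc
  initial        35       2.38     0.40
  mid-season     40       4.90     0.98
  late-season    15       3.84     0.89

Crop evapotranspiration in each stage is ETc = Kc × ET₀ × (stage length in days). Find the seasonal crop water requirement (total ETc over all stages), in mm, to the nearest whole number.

277 mm

initial: 0.40 × 2.38 × 35 = 33.32 mm
mid-season: 0.98 × 4.90 × 40 = 192.08 mm
late-season: 0.89 × 3.84 × 15 = 51.26 mm
Seasonal total = 276.66 mm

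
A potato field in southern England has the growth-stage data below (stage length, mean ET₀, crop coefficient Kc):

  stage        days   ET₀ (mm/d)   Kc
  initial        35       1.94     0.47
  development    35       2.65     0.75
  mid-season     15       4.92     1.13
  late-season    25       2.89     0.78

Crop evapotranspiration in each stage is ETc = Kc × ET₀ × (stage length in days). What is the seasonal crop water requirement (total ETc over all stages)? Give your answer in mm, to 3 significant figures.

241 mm

initial: 0.47 × 1.94 × 35 = 31.91 mm
development: 0.75 × 2.65 × 35 = 69.56 mm
mid-season: 1.13 × 4.92 × 15 = 83.39 mm
late-season: 0.78 × 2.89 × 25 = 56.36 mm
Seasonal total = 241.22 mm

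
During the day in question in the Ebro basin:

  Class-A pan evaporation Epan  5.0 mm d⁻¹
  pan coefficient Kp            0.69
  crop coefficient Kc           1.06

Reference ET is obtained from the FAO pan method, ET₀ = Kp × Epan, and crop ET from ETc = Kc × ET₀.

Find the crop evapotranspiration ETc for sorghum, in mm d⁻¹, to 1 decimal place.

3.7 mm d⁻¹

ET₀ = 0.69 × 5.0 = 3.4500 mm/d
ETc = Kc × ET₀ = 1.06 × 3.4500 = 3.6570 mm/d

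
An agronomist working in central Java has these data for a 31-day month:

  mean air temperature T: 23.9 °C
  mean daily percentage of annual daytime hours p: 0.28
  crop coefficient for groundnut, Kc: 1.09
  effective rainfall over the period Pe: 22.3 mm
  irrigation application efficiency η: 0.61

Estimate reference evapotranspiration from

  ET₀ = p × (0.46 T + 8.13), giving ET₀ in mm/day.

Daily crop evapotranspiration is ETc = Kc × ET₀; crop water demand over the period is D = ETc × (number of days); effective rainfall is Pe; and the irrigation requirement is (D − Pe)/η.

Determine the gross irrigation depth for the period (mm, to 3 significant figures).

ET₀ = 0.28 × (0.46 × 23.9 + 8.13) = 0.28 × 19.124 = 5.3547 mm/d
ETc = Kc × ET₀ = 1.09 × 5.3547 = 5.8366 mm/d
Crop demand D = ETc × 31 d = 5.8366 × 31 = 180.935 mm
D − Pe = 180.935 − 22.3 = 158.635 mm
Gross irrigation = 158.635 / 0.61 = 260.057 mm

260 mm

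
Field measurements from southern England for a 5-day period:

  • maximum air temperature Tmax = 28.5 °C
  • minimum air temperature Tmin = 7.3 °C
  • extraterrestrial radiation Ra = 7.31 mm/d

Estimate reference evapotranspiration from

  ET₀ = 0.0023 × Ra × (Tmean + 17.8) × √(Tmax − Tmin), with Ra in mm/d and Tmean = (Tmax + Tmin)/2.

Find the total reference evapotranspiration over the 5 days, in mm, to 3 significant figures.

13.8 mm

Tmean = (28.5 + 7.3)/2 = 17.90 °C
ET₀ = 0.0023 × 7.31 × (17.90 + 17.8) × √21.2 = 0.0023 × 7.31 × 35.70 × 4.6043 = 2.7636 mm/d
Over 5 days: 2.7636 × 5 = 13.818 mm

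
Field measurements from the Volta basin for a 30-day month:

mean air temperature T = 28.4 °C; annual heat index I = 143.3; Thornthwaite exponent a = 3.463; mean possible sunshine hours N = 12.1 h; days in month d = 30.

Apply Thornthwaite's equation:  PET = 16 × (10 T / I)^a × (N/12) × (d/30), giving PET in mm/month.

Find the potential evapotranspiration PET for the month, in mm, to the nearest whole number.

172 mm

10T/I = 10 × 28.4 / 143.3 = 1.9819
(10T/I)^a = 1.9819^3.463 = 10.6855
Uncorrected PET = 16 × 10.6855 = 170.968 mm
Correction = (N/12)(d/30) = (12.1/12)(30/30) = 1.0083
PET = 170.968 × 1.0083 = 172.387 mm/month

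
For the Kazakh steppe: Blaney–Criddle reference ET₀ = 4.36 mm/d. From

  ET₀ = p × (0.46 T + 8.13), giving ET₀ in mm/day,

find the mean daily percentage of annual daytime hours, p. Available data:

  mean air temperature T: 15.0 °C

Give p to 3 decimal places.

0.290

p = ET₀ / (0.46 T + 8.13) = 4.36 / (0.46 × 15.0 + 8.13) = 4.36 / 15.030 = 0.2901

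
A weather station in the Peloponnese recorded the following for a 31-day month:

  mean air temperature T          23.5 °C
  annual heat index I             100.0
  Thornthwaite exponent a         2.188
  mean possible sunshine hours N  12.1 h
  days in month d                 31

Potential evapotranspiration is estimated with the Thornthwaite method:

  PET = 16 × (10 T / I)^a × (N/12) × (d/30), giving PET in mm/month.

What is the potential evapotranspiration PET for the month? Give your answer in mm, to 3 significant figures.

108 mm

10T/I = 10 × 23.5 / 100.0 = 2.3500
(10T/I)^a = 2.3500^2.188 = 6.4848
Uncorrected PET = 16 × 6.4848 = 103.757 mm
Correction = (N/12)(d/30) = (12.1/12)(31/30) = 1.0419
PET = 103.757 × 1.0419 = 108.104 mm/month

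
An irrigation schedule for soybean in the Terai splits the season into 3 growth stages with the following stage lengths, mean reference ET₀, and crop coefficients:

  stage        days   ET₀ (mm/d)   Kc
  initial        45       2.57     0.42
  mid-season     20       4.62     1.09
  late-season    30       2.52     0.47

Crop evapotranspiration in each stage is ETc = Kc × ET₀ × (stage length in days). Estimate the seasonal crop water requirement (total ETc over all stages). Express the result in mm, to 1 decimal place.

184.8 mm

initial: 0.42 × 2.57 × 45 = 48.57 mm
mid-season: 1.09 × 4.62 × 20 = 100.72 mm
late-season: 0.47 × 2.52 × 30 = 35.53 mm
Seasonal total = 184.82 mm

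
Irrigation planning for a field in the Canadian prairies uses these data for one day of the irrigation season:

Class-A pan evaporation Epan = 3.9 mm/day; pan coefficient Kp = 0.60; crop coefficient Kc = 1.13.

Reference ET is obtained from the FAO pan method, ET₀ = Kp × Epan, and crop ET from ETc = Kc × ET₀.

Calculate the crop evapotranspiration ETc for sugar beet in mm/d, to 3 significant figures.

2.64 mm/d

ET₀ = 0.60 × 3.9 = 2.3400 mm/d
ETc = Kc × ET₀ = 1.13 × 2.3400 = 2.6442 mm/d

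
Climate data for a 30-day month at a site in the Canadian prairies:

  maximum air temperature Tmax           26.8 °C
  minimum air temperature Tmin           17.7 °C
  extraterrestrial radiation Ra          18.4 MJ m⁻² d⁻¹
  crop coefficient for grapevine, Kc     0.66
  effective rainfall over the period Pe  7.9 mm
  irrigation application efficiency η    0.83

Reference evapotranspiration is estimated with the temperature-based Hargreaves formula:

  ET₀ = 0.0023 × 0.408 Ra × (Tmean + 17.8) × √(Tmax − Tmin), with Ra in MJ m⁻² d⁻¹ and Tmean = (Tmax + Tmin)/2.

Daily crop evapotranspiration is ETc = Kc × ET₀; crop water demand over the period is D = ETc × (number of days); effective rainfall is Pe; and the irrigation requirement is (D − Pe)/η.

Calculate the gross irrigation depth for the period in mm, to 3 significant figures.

Tmean = (26.8 + 17.7)/2 = 22.25 °C
0.408 Ra = 0.408 × 18.4 = 7.5072 mm/d equivalent
ET₀ = 0.0023 × 7.5072 × (22.25 + 17.8) × √9.1 = 0.0023 × 7.5072 × 40.05 × 3.0166 = 2.0861 mm/d
ETc = Kc × ET₀ = 0.66 × 2.0861 = 1.3768 mm/d
Crop demand D = ETc × 30 d = 1.3768 × 30 = 41.304 mm
D − Pe = 41.304 − 7.9 = 33.404 mm
Gross irrigation = 33.404 / 0.83 = 40.246 mm

40.2 mm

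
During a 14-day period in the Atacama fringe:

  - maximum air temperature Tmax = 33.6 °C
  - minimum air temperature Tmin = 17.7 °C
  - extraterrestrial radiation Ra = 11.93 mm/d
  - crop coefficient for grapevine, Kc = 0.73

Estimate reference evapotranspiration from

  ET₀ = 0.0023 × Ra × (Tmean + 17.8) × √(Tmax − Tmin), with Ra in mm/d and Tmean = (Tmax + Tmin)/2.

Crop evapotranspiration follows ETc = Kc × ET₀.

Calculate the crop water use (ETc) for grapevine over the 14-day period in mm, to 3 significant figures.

Tmean = (33.6 + 17.7)/2 = 25.65 °C
ET₀ = 0.0023 × 11.93 × (25.65 + 17.8) × √15.9 = 0.0023 × 11.93 × 43.45 × 3.9875 = 4.7540 mm/d
ETc = Kc × ET₀ = 0.73 × 4.7540 = 3.4704 mm/d
Over 14 days: 3.4704 × 14 = 48.586 mm

48.6 mm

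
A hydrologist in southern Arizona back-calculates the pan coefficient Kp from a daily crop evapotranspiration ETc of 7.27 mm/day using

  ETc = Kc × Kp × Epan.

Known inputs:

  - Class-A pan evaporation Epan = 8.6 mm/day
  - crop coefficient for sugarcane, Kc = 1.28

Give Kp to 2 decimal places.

ETc = Kc × Kp × Epan  ⇒  Kp = ETc / (Kc × Epan)
Kp = 7.27 / (1.28 × 8.6) = 7.27 / 11.008 = 0.6604

0.66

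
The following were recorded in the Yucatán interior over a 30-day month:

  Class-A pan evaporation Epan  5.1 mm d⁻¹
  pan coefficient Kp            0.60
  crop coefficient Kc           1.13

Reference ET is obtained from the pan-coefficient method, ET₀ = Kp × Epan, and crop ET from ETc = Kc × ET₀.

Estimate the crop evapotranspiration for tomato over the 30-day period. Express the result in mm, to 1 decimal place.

ET₀ = 0.60 × 5.1 = 3.0600 mm/d
ETc = Kc × ET₀ = 1.13 × 3.0600 = 3.4578 mm/d
Over 30 days: 3.4578 × 30 = 103.734 mm

103.7 mm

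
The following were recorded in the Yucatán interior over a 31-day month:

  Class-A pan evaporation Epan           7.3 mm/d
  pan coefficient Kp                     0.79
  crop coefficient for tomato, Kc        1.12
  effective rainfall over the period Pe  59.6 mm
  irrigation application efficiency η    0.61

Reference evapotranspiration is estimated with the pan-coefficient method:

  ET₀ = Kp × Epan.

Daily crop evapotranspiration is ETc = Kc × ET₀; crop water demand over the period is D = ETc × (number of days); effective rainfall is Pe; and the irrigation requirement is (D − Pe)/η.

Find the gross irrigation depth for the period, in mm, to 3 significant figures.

231 mm

ET₀ = 0.79 × 7.3 = 5.7670 mm/d
ETc = Kc × ET₀ = 1.12 × 5.7670 = 6.4590 mm/d
Crop demand D = ETc × 31 d = 6.4590 × 31 = 200.229 mm
D − Pe = 200.229 − 59.6 = 140.629 mm
Gross irrigation = 140.629 / 0.61 = 230.539 mm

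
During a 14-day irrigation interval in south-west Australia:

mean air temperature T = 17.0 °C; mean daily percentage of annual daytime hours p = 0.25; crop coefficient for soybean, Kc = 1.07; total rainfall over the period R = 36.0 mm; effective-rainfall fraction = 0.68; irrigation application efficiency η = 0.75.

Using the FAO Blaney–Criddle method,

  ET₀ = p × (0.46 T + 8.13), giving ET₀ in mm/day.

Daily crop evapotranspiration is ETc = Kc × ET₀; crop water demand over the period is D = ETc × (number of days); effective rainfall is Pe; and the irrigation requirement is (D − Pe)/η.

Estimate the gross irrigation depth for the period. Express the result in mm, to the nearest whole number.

47 mm

ET₀ = 0.25 × (0.46 × 17.0 + 8.13) = 0.25 × 15.950 = 3.9875 mm/d
ETc = Kc × ET₀ = 1.07 × 3.9875 = 4.2666 mm/d
Crop demand D = ETc × 14 d = 4.2666 × 14 = 59.732 mm
Pe = 0.68 × 36.0 = 24.480 mm
D − Pe = 59.732 − 24.480 = 35.252 mm
Gross irrigation = 35.252 / 0.75 = 47.003 mm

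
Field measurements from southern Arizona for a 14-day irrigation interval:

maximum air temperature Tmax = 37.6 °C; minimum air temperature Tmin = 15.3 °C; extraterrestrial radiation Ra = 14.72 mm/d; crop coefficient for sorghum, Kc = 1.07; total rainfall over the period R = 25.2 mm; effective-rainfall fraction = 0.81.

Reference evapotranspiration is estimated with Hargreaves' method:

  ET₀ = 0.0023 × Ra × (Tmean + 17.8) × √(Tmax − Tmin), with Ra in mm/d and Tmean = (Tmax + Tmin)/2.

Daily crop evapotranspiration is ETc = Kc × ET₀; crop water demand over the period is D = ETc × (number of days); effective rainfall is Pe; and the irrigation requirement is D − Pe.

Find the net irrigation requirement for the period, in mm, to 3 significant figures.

85.6 mm

Tmean = (37.6 + 15.3)/2 = 26.45 °C
ET₀ = 0.0023 × 14.72 × (26.45 + 17.8) × √22.3 = 0.0023 × 14.72 × 44.25 × 4.7223 = 7.0746 mm/d
ETc = Kc × ET₀ = 1.07 × 7.0746 = 7.5698 mm/d
Crop demand D = ETc × 14 d = 7.5698 × 14 = 105.977 mm
Pe = 0.81 × 25.2 = 20.412 mm
D − Pe = 105.977 − 20.412 = 85.565 mm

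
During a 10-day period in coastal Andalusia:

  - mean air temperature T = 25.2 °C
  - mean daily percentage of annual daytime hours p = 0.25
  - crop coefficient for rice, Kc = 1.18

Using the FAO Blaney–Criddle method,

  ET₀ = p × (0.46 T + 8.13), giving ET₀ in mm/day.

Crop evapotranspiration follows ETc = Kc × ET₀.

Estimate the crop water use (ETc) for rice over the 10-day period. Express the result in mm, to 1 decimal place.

58.2 mm

ET₀ = 0.25 × (0.46 × 25.2 + 8.13) = 0.25 × 19.722 = 4.9305 mm/d
ETc = Kc × ET₀ = 1.18 × 4.9305 = 5.8180 mm/d
Over 10 days: 5.8180 × 10 = 58.180 mm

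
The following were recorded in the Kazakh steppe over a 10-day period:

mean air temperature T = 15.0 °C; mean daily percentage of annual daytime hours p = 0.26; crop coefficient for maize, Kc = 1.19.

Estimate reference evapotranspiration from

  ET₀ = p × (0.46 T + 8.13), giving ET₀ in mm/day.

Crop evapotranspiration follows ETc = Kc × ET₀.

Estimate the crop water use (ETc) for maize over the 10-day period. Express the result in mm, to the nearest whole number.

47 mm

ET₀ = 0.26 × (0.46 × 15.0 + 8.13) = 0.26 × 15.030 = 3.9078 mm/d
ETc = Kc × ET₀ = 1.19 × 3.9078 = 4.6503 mm/d
Over 10 days: 4.6503 × 10 = 46.503 mm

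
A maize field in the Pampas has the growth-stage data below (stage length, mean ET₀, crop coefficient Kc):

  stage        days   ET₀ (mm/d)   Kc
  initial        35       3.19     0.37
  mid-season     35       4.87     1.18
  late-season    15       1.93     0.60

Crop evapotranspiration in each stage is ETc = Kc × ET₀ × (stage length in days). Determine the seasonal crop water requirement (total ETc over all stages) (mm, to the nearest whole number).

initial: 0.37 × 3.19 × 35 = 41.31 mm
mid-season: 1.18 × 4.87 × 35 = 201.13 mm
late-season: 0.60 × 1.93 × 15 = 17.37 mm
Seasonal total = 259.81 mm

260 mm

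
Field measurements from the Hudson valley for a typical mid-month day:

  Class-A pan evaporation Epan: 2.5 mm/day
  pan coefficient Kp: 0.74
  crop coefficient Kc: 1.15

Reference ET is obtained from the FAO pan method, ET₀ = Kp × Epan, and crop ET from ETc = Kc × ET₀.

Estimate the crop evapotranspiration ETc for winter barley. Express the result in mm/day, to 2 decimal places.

2.13 mm/day

ET₀ = 0.74 × 2.5 = 1.8500 mm/d
ETc = Kc × ET₀ = 1.15 × 1.8500 = 2.1275 mm/d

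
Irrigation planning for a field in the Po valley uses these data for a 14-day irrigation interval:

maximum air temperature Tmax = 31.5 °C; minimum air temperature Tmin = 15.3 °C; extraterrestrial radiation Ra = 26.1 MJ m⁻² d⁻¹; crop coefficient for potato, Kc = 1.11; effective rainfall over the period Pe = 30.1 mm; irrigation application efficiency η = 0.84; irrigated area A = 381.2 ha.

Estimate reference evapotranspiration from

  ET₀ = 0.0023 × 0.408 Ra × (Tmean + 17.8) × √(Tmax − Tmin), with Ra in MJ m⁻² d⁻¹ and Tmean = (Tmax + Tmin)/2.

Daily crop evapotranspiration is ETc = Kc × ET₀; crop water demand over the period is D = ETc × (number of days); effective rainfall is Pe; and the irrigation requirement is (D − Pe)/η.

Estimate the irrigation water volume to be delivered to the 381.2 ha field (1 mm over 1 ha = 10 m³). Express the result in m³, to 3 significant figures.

Tmean = (31.5 + 15.3)/2 = 23.40 °C
0.408 Ra = 0.408 × 26.1 = 10.6488 mm/d equivalent
ET₀ = 0.0023 × 10.6488 × (23.40 + 17.8) × √16.2 = 0.0023 × 10.6488 × 41.20 × 4.0249 = 4.0614 mm/d
ETc = Kc × ET₀ = 1.11 × 4.0614 = 4.5082 mm/d
Crop demand D = ETc × 14 d = 4.5082 × 14 = 63.115 mm
D − Pe = 63.115 − 30.1 = 33.015 mm
Gross irrigation = 33.015 / 0.84 = 39.304 mm
Volume = 39.304 mm × 381.2 ha × 10 = 149826.8 m³

150000 m³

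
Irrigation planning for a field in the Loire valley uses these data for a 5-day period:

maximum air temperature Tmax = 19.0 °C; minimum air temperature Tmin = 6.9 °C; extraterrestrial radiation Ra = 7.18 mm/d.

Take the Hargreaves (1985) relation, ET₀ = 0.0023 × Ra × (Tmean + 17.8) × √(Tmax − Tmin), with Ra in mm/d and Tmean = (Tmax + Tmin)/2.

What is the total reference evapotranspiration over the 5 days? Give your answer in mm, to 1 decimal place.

8.8 mm

Tmean = (19.0 + 6.9)/2 = 12.95 °C
ET₀ = 0.0023 × 7.18 × (12.95 + 17.8) × √12.1 = 0.0023 × 7.18 × 30.75 × 3.4785 = 1.7664 mm/d
Over 5 days: 1.7664 × 5 = 8.832 mm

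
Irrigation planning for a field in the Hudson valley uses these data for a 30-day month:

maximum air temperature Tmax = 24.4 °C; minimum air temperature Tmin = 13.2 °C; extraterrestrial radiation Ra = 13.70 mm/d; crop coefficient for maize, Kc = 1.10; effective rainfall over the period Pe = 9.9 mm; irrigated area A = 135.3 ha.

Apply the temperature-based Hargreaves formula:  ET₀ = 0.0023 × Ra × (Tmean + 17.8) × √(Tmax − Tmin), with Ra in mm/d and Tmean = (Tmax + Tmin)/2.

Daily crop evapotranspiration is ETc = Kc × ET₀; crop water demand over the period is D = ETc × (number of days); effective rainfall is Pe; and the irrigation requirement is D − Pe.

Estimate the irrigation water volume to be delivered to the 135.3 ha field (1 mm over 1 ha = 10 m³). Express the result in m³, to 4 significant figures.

Tmean = (24.4 + 13.2)/2 = 18.80 °C
ET₀ = 0.0023 × 13.70 × (18.80 + 17.8) × √11.2 = 0.0023 × 13.70 × 36.60 × 3.3466 = 3.8595 mm/d
ETc = Kc × ET₀ = 1.10 × 3.8595 = 4.2455 mm/d
Crop demand D = ETc × 30 d = 4.2455 × 30 = 127.365 mm
D − Pe = 127.365 − 9.9 = 117.465 mm
Volume = 117.465 mm × 135.3 ha × 10 = 158930.1 m³

158900 m³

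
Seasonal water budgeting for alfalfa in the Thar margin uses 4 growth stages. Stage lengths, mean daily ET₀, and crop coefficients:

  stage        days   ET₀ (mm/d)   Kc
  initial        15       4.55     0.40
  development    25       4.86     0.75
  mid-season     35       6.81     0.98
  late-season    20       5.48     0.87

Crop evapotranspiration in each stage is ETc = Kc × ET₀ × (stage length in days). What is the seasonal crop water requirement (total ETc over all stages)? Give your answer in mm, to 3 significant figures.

447 mm

initial: 0.40 × 4.55 × 15 = 27.30 mm
development: 0.75 × 4.86 × 25 = 91.13 mm
mid-season: 0.98 × 6.81 × 35 = 233.58 mm
late-season: 0.87 × 5.48 × 20 = 95.35 mm
Seasonal total = 447.36 mm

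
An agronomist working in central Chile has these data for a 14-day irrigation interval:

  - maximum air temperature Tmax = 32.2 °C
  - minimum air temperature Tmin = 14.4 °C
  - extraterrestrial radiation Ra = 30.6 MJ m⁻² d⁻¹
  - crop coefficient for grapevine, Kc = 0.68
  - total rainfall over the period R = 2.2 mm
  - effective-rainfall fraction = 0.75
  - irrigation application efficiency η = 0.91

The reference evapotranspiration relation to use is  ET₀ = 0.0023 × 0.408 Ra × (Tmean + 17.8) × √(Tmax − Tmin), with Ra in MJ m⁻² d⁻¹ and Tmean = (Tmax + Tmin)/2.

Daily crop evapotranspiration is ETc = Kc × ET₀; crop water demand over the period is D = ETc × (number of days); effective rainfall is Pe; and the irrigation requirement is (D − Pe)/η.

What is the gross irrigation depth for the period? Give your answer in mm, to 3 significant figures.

Tmean = (32.2 + 14.4)/2 = 23.30 °C
0.408 Ra = 0.408 × 30.6 = 12.4848 mm/d equivalent
ET₀ = 0.0023 × 12.4848 × (23.30 + 17.8) × √17.8 = 0.0023 × 12.4848 × 41.10 × 4.2190 = 4.9792 mm/d
ETc = Kc × ET₀ = 0.68 × 4.9792 = 3.3859 mm/d
Crop demand D = ETc × 14 d = 3.3859 × 14 = 47.403 mm
Pe = 0.75 × 2.2 = 1.650 mm
D − Pe = 47.403 − 1.650 = 45.753 mm
Gross irrigation = 45.753 / 0.91 = 50.278 mm

50.3 mm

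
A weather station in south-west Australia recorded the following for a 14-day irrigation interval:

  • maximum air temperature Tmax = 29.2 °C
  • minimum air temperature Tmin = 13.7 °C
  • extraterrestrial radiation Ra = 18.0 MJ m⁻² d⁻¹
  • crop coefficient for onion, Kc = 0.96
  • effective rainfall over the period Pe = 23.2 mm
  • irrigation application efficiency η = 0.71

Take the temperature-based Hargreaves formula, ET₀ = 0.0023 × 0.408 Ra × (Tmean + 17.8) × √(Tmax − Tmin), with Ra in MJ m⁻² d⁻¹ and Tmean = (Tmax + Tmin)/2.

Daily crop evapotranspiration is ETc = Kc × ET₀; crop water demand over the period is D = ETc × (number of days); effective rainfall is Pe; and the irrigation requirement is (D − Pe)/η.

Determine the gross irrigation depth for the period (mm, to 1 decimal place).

16.7 mm

Tmean = (29.2 + 13.7)/2 = 21.45 °C
0.408 Ra = 0.408 × 18.0 = 7.3440 mm/d equivalent
ET₀ = 0.0023 × 7.3440 × (21.45 + 17.8) × √15.5 = 0.0023 × 7.3440 × 39.25 × 3.9370 = 2.6102 mm/d
ETc = Kc × ET₀ = 0.96 × 2.6102 = 2.5058 mm/d
Crop demand D = ETc × 14 d = 2.5058 × 14 = 35.081 mm
D − Pe = 35.081 − 23.2 = 11.881 mm
Gross irrigation = 11.881 / 0.71 = 16.734 mm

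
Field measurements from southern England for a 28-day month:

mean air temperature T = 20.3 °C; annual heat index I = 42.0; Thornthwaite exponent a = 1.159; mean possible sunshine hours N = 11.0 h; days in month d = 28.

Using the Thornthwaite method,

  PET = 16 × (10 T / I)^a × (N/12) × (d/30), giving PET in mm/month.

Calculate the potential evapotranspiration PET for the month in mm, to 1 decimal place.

85.0 mm

10T/I = 10 × 20.3 / 42.0 = 4.8333
(10T/I)^a = 4.8333^1.159 = 6.2092
Uncorrected PET = 16 × 6.2092 = 99.347 mm
Correction = (N/12)(d/30) = (11.0/12)(28/30) = 0.8556
PET = 99.347 × 0.8556 = 85.001 mm/month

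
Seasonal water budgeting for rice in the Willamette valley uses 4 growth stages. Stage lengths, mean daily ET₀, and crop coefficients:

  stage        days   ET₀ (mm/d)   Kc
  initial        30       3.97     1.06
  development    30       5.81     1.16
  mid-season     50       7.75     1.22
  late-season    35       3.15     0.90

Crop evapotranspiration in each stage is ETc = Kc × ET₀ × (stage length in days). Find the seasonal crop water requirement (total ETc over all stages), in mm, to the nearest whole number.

initial: 1.06 × 3.97 × 30 = 126.25 mm
development: 1.16 × 5.81 × 30 = 202.19 mm
mid-season: 1.22 × 7.75 × 50 = 472.75 mm
late-season: 0.90 × 3.15 × 35 = 99.23 mm
Seasonal total = 900.42 mm

900 mm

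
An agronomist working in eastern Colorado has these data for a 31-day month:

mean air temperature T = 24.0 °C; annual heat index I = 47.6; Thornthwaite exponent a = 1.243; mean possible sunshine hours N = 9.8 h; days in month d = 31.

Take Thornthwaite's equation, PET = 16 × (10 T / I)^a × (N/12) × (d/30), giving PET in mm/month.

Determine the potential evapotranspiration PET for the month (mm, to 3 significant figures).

101 mm

10T/I = 10 × 24.0 / 47.6 = 5.0420
(10T/I)^a = 5.0420^1.243 = 7.4703
Uncorrected PET = 16 × 7.4703 = 119.525 mm
Correction = (N/12)(d/30) = (9.8/12)(31/30) = 0.8439
PET = 119.525 × 0.8439 = 100.867 mm/month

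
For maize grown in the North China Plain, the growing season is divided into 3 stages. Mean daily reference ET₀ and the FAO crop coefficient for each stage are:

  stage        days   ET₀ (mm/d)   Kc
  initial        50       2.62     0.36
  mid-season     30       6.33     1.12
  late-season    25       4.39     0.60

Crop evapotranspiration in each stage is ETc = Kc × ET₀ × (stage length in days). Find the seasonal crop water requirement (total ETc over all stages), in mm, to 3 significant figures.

initial: 0.36 × 2.62 × 50 = 47.16 mm
mid-season: 1.12 × 6.33 × 30 = 212.69 mm
late-season: 0.60 × 4.39 × 25 = 65.85 mm
Seasonal total = 325.70 mm

326 mm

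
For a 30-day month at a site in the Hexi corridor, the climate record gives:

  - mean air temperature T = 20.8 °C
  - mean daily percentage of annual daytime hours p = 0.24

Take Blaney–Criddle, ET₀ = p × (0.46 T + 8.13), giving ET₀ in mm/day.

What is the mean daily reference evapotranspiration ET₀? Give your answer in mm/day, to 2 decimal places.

ET₀ = 0.24 × (0.46 × 20.8 + 8.13) = 0.24 × 17.698 = 4.2475 mm/d

4.25 mm/day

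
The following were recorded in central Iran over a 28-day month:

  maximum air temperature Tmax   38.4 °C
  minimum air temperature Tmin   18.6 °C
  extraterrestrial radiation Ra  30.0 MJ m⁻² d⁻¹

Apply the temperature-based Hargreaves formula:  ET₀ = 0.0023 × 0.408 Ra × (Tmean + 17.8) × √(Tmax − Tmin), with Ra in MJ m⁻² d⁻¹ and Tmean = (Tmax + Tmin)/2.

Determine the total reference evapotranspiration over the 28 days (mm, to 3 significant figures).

Tmean = (38.4 + 18.6)/2 = 28.50 °C
0.408 Ra = 0.408 × 30.0 = 12.2400 mm/d equivalent
ET₀ = 0.0023 × 12.2400 × (28.50 + 17.8) × √19.8 = 0.0023 × 12.2400 × 46.30 × 4.4497 = 5.7999 mm/d
Over 28 days: 5.7999 × 28 = 162.397 mm

162 mm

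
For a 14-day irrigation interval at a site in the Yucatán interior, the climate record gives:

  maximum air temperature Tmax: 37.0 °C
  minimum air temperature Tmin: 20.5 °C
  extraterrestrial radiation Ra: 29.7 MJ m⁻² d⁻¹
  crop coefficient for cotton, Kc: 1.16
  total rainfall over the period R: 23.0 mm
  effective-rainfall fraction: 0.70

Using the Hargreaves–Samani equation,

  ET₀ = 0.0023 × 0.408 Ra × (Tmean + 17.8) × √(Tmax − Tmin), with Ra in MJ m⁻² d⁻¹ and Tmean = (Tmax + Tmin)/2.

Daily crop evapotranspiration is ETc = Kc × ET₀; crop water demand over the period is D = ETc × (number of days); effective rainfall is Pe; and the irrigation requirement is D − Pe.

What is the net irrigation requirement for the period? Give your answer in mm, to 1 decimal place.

69.5 mm

Tmean = (37.0 + 20.5)/2 = 28.75 °C
0.408 Ra = 0.408 × 29.7 = 12.1176 mm/d equivalent
ET₀ = 0.0023 × 12.1176 × (28.75 + 17.8) × √16.5 = 0.0023 × 12.1176 × 46.55 × 4.0620 = 5.2699 mm/d
ETc = Kc × ET₀ = 1.16 × 5.2699 = 6.1131 mm/d
Crop demand D = ETc × 14 d = 6.1131 × 14 = 85.583 mm
Pe = 0.70 × 23.0 = 16.100 mm
D − Pe = 85.583 − 16.100 = 69.483 mm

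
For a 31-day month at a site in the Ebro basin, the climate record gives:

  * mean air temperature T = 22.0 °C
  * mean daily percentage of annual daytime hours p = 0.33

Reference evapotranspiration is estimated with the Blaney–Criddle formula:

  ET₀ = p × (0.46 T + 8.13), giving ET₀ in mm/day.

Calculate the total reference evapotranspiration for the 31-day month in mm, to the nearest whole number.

187 mm

ET₀ = 0.33 × (0.46 × 22.0 + 8.13) = 0.33 × 18.250 = 6.0225 mm/d
Monthly total = 6.0225 × 31 = 186.698 mm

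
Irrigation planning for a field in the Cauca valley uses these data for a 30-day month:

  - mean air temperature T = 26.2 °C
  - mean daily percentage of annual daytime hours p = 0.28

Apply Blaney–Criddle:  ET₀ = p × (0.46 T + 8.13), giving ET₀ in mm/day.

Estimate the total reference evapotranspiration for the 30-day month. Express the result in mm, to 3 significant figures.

170 mm

ET₀ = 0.28 × (0.46 × 26.2 + 8.13) = 0.28 × 20.182 = 5.6510 mm/d
Monthly total = 5.6510 × 30 = 169.530 mm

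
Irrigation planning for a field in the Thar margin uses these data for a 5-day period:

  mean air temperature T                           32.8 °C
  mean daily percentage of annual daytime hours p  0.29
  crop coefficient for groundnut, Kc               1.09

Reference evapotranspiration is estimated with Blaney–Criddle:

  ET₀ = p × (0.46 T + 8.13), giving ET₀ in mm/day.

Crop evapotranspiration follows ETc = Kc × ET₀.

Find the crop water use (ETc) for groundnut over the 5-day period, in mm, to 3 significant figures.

ET₀ = 0.29 × (0.46 × 32.8 + 8.13) = 0.29 × 23.218 = 6.7332 mm/d
ETc = Kc × ET₀ = 1.09 × 6.7332 = 7.3392 mm/d
Over 5 days: 7.3392 × 5 = 36.696 mm

36.7 mm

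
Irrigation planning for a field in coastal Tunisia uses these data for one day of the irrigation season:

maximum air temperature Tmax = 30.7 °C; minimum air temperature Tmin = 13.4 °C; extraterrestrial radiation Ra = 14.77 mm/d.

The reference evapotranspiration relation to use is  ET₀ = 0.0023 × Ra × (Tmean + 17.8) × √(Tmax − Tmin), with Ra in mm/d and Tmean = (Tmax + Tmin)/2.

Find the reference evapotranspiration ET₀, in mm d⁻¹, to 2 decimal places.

Tmean = (30.7 + 13.4)/2 = 22.05 °C
ET₀ = 0.0023 × 14.77 × (22.05 + 17.8) × √17.3 = 0.0023 × 14.77 × 39.85 × 4.1593 = 5.6306 mm/d

5.63 mm d⁻¹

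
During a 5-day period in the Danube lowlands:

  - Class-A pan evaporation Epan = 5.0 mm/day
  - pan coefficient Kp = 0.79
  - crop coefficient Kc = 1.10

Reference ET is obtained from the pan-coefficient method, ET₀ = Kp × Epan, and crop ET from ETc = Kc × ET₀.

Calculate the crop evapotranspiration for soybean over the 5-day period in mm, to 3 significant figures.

ET₀ = 0.79 × 5.0 = 3.9500 mm/d
ETc = Kc × ET₀ = 1.10 × 3.9500 = 4.3450 mm/d
Over 5 days: 4.3450 × 5 = 21.725 mm

21.7 mm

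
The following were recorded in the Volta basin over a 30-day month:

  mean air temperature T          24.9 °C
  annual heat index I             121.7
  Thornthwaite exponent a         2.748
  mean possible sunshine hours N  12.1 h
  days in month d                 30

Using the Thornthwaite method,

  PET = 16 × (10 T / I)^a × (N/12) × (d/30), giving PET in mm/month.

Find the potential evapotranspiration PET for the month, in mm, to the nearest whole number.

10T/I = 10 × 24.9 / 121.7 = 2.0460
(10T/I)^a = 2.0460^2.748 = 7.1510
Uncorrected PET = 16 × 7.1510 = 114.416 mm
Correction = (N/12)(d/30) = (12.1/12)(30/30) = 1.0083
PET = 114.416 × 1.0083 = 115.366 mm/month

115 mm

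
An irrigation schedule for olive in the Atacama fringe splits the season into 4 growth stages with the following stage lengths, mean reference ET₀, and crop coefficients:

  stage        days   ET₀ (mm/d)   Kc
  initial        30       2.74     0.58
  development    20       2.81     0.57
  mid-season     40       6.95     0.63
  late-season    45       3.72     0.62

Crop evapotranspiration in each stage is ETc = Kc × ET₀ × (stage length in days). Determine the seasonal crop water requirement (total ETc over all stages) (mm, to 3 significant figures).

359 mm

initial: 0.58 × 2.74 × 30 = 47.68 mm
development: 0.57 × 2.81 × 20 = 32.03 mm
mid-season: 0.63 × 6.95 × 40 = 175.14 mm
late-season: 0.62 × 3.72 × 45 = 103.79 mm
Seasonal total = 358.64 mm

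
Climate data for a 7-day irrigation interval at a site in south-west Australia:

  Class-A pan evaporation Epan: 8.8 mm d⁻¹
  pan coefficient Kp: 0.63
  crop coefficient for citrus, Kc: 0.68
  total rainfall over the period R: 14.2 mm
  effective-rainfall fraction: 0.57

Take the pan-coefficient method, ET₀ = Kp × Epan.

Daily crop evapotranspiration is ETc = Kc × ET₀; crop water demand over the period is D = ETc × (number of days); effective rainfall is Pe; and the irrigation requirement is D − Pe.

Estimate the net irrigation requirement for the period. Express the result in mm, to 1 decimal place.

ET₀ = 0.63 × 8.8 = 5.5440 mm/d
ETc = Kc × ET₀ = 0.68 × 5.5440 = 3.7699 mm/d
Crop demand D = ETc × 7 d = 3.7699 × 7 = 26.389 mm
Pe = 0.57 × 14.2 = 8.094 mm
D − Pe = 26.389 − 8.094 = 18.295 mm

18.3 mm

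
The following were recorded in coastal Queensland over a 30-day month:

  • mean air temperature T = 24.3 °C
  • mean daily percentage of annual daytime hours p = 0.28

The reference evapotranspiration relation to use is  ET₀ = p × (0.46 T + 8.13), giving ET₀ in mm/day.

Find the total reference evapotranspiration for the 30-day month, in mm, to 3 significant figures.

162 mm

ET₀ = 0.28 × (0.46 × 24.3 + 8.13) = 0.28 × 19.308 = 5.4062 mm/d
Monthly total = 5.4062 × 30 = 162.186 mm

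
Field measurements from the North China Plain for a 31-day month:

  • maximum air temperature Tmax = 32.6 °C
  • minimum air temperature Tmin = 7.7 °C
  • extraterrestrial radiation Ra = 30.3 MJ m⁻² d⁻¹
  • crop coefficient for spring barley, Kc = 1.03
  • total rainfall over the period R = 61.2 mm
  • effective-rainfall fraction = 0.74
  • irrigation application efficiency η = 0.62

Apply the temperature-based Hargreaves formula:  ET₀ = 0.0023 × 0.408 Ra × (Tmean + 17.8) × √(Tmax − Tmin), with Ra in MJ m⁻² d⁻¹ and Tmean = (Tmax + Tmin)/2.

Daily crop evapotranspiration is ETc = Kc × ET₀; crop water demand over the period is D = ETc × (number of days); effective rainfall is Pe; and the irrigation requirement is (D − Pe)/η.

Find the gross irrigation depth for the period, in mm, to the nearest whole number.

Tmean = (32.6 + 7.7)/2 = 20.15 °C
0.408 Ra = 0.408 × 30.3 = 12.3624 mm/d equivalent
ET₀ = 0.0023 × 12.3624 × (20.15 + 17.8) × √24.9 = 0.0023 × 12.3624 × 37.95 × 4.9900 = 5.3845 mm/d
ETc = Kc × ET₀ = 1.03 × 5.3845 = 5.5460 mm/d
Crop demand D = ETc × 31 d = 5.5460 × 31 = 171.926 mm
Pe = 0.74 × 61.2 = 45.288 mm
D − Pe = 171.926 − 45.288 = 126.638 mm
Gross irrigation = 126.638 / 0.62 = 204.255 mm

204 mm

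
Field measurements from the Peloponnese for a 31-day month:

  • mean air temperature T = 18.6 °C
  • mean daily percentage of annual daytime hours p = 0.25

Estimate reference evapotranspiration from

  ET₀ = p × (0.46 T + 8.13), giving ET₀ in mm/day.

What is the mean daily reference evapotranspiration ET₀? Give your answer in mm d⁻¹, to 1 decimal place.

ET₀ = 0.25 × (0.46 × 18.6 + 8.13) = 0.25 × 16.686 = 4.1715 mm/d

4.2 mm d⁻¹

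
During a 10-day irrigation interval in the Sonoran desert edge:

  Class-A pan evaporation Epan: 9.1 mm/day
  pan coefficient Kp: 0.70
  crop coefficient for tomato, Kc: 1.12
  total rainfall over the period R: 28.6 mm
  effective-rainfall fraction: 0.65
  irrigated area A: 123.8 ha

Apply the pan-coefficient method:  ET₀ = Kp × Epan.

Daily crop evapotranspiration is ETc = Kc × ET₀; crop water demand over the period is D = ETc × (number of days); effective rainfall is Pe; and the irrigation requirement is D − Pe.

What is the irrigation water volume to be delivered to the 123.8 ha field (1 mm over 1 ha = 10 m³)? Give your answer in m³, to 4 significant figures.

ET₀ = 0.70 × 9.1 = 6.3700 mm/d
ETc = Kc × ET₀ = 1.12 × 6.3700 = 7.1344 mm/d
Crop demand D = ETc × 10 d = 7.1344 × 10 = 71.344 mm
Pe = 0.65 × 28.6 = 18.590 mm
D − Pe = 71.344 − 18.590 = 52.754 mm
Volume = 52.754 mm × 123.8 ha × 10 = 65309.5 m³

65310 m³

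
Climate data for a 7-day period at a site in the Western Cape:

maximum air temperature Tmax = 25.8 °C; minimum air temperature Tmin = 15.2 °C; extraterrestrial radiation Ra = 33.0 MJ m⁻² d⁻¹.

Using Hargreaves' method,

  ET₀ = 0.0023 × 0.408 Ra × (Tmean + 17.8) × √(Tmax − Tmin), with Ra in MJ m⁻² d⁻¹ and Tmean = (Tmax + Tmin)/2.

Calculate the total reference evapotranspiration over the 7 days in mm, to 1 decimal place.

27.0 mm

Tmean = (25.8 + 15.2)/2 = 20.50 °C
0.408 Ra = 0.408 × 33.0 = 13.4640 mm/d equivalent
ET₀ = 0.0023 × 13.4640 × (20.50 + 17.8) × √10.6 = 0.0023 × 13.4640 × 38.30 × 3.2558 = 3.8615 mm/d
Over 7 days: 3.8615 × 7 = 27.031 mm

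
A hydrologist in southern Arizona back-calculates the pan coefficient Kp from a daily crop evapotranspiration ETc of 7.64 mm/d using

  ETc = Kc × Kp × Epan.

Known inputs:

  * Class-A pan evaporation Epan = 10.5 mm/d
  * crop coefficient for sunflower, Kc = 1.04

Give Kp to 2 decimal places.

ETc = Kc × Kp × Epan  ⇒  Kp = ETc / (Kc × Epan)
Kp = 7.64 / (1.04 × 10.5) = 7.64 / 10.920 = 0.6996

0.70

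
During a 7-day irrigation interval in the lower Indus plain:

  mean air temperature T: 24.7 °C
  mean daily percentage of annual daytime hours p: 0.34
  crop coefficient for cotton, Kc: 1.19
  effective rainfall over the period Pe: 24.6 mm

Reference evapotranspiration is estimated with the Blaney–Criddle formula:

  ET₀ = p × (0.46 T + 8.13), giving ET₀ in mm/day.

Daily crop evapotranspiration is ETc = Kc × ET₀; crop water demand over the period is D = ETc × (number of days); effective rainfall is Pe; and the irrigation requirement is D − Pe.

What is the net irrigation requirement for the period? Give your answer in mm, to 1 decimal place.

ET₀ = 0.34 × (0.46 × 24.7 + 8.13) = 0.34 × 19.492 = 6.6273 mm/d
ETc = Kc × ET₀ = 1.19 × 6.6273 = 7.8865 mm/d
Crop demand D = ETc × 7 d = 7.8865 × 7 = 55.206 mm
D − Pe = 55.206 − 24.6 = 30.606 mm

30.6 mm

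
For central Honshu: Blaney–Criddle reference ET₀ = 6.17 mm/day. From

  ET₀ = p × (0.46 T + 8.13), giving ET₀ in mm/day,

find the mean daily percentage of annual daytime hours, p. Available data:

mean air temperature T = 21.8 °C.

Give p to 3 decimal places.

p = ET₀ / (0.46 T + 8.13) = 6.17 / (0.46 × 21.8 + 8.13) = 6.17 / 18.158 = 0.3398

0.340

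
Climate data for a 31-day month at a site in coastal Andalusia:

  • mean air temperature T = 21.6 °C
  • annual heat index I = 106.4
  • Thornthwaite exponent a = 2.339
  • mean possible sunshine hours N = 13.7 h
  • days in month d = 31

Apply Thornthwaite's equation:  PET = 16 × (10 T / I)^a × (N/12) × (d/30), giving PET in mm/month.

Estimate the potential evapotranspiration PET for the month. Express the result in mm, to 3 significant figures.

10T/I = 10 × 21.6 / 106.4 = 2.0301
(10T/I)^a = 2.0301^2.339 = 5.2394
Uncorrected PET = 16 × 5.2394 = 83.830 mm
Correction = (N/12)(d/30) = (13.7/12)(31/30) = 1.1797
PET = 83.830 × 1.1797 = 98.894 mm/month

98.9 mm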